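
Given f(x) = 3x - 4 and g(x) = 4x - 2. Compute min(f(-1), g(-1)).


f(-1) = -7
g(-1) = -6
min = -7

-7


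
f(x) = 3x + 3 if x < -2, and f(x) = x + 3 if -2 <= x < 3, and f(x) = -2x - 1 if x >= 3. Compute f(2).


2 satisfies -2 <= x < 3
f(2) = 5

5


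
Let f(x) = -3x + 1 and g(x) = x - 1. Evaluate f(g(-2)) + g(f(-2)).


f(g(-2)) = 10
g(f(-2)) = 6
Sum = 16

16


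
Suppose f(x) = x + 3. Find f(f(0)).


6


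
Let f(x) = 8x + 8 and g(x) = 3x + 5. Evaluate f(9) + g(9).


f(9) = 80
g(9) = 32
Sum = 112

112


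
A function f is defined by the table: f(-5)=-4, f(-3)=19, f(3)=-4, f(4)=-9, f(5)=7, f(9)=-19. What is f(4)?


Reading from the table at x = 4

-9


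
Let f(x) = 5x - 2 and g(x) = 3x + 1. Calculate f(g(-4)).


g(-4) = -11
f(-11) = -57

-57


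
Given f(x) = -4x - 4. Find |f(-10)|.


f(-10) = 36
|36| = 36

36


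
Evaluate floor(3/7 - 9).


-9


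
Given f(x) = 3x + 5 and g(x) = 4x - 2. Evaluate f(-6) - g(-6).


f(-6) = -13
g(-6) = -26
Difference = 13

13


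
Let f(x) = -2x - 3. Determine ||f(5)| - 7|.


f(5) = -13
|-13| = 13
|13 - 7| = 6

6


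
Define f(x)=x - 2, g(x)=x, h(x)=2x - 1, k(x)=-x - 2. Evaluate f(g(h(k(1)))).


k(1) = -3
h(-3) = -7
g(-7) = -7
f(-7) = -9

-9


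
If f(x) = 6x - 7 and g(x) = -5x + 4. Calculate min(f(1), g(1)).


f(1) = -1
g(1) = -1
min = -1

-1


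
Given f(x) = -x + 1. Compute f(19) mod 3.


0


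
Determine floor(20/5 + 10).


20/5 = 4
4 + 10 = 14
floor(14) = 14

14


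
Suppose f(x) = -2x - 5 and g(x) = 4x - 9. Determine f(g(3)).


g(3) = 3
f(3) = -11

-11


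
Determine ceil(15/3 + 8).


15/3 = 5
5 + 8 = 13
ceil(13) = 13

13


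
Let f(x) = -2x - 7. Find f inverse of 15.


Solve -2x - 7 = 15
x = (15 + 7) / (-2) = -11

-11


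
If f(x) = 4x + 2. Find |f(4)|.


f(4) = 18
|18| = 18

18


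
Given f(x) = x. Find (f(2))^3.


8


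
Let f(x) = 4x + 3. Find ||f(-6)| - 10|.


11


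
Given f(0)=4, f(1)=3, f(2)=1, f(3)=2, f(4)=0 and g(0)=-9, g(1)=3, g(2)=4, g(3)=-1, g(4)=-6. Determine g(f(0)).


f(0) = 4
g(4) = -6

-6


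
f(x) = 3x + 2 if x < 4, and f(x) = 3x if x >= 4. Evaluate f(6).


6 satisfies x >= 4
f(6) = 18

18


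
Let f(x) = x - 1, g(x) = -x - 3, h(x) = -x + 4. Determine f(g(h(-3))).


h(-3) = 7
g(7) = -10
f(-10) = -11

-11


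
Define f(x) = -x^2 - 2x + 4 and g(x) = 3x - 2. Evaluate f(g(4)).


g(4) = 10
f(10) = (-1)*(10)^2 - 2*(10) + 4 = -116

-116


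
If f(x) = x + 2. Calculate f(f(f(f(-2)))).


f(-2) = 0
f(0) = 2
f(2) = 4
f(4) = 6

6


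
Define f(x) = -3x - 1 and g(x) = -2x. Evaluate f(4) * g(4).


f(4) = -13
g(4) = -8
Product = 104

104


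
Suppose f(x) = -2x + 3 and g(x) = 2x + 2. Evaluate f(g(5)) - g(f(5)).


f(g(5)) = -21
g(f(5)) = -12
Difference = -9

-9


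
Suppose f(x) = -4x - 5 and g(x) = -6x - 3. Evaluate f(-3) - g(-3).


-8


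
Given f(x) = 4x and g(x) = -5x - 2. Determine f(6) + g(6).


-8


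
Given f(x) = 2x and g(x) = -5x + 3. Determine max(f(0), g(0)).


f(0) = 0
g(0) = 3
max = 3

3


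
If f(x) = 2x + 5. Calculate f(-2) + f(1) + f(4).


f(-2) = 1
f(1) = 7
f(4) = 13
Sum = 21

21


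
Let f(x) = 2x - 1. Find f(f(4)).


f(4) = 7
f(7) = 13

13


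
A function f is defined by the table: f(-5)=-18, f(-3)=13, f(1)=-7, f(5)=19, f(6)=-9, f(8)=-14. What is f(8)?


Reading from the table at x = 8

-14


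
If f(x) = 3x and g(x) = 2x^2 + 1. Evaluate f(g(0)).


g(0) = 1
f(1) = 3

3


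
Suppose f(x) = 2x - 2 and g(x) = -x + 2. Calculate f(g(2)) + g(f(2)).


f(g(2)) = -2
g(f(2)) = 0
Sum = -2

-2


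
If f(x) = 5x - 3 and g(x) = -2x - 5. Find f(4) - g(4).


f(4) = 17
g(4) = -13
Difference = 30

30


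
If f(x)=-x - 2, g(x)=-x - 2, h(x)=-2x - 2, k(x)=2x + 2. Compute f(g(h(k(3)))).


-18


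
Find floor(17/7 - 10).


17/7 = 2.4286
2.4286 - 10 = -7.5714
floor(-7.5714) = -8

-8


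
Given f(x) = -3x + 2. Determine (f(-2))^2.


f(-2) = 8
(8)^2 = 64

64


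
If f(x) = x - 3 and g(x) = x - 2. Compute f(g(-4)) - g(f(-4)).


0


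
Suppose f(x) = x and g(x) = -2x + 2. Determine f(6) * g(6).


f(6) = 6
g(6) = -10
Product = -60

-60


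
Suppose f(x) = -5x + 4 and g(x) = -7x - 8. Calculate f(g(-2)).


g(-2) = 6
f(6) = -26

-26


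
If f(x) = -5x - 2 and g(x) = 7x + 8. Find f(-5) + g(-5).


f(-5) = 23
g(-5) = -27
Sum = -4

-4


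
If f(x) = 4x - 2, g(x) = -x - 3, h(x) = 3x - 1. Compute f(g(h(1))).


h(1) = 2
g(2) = -5
f(-5) = -22

-22


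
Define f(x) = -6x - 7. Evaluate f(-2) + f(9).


f(-2) = 5
f(9) = -61
Sum = -56

-56


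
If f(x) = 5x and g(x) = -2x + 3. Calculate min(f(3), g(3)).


f(3) = 15
g(3) = -3
min = -3

-3


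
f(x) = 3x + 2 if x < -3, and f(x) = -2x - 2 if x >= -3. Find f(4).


-10


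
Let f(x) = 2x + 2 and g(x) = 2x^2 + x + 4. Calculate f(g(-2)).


g(-2) = 10
f(10) = 22

22


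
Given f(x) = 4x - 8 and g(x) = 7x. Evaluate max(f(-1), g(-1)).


f(-1) = -12
g(-1) = -7
max = -7

-7


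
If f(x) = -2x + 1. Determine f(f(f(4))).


f(4) = -7
f(-7) = 15
f(15) = -29

-29


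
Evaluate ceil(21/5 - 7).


21/5 = 4.2
4.2 - 7 = -2.8
ceil(-2.8) = -2

-2


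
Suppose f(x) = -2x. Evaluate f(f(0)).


f(0) = 0
f(0) = 0

0


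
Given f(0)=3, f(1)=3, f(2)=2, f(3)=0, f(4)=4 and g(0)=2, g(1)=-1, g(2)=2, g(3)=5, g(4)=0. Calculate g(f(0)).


f(0) = 3
g(3) = 5

5


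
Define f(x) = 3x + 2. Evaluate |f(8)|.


f(8) = 26
|26| = 26

26


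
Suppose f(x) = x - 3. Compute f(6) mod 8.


f(6) = 3
3 mod 8 = 3

3


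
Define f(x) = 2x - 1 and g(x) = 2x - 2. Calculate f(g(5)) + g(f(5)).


f(g(5)) = 15
g(f(5)) = 16
Sum = 31

31


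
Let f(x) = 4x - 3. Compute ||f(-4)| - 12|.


f(-4) = -19
|-19| = 19
|19 - 12| = 7

7


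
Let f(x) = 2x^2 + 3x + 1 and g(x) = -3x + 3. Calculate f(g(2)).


g(2) = -3
f(-3) = 2*(-3)^2 + 3*(-3) + 1 = 10

10


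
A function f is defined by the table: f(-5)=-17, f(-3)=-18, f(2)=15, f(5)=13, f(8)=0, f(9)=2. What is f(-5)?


Reading from the table at x = -5

-17


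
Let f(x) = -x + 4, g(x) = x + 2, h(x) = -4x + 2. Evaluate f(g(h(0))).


0


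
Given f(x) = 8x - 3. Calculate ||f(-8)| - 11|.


f(-8) = -67
|-67| = 67
|67 - 11| = 56

56


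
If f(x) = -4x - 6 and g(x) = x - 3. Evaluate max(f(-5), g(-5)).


f(-5) = 14
g(-5) = -8
max = 14

14


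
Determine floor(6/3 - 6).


6/3 = 2
2 - 6 = -4
floor(-4) = -4

-4


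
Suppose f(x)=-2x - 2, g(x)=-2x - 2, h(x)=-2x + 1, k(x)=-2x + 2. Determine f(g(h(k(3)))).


k(3) = -4
h(-4) = 9
g(9) = -20
f(-20) = 38

38


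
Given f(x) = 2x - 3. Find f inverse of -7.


Solve 2x - 3 = -7
x = (-7 + 3) / 2 = -2

-2


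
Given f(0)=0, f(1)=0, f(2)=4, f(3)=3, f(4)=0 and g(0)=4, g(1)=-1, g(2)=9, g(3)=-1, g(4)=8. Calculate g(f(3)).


f(3) = 3
g(3) = -1

-1


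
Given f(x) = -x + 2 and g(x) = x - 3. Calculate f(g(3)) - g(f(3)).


f(g(3)) = 2
g(f(3)) = -4
Difference = 6

6


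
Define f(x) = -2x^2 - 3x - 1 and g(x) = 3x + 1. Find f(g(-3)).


-105


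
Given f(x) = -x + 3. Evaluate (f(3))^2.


f(3) = 0
(0)^2 = 0

0


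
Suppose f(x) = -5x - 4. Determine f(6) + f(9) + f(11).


f(6) = -34
f(9) = -49
f(11) = -59
Sum = -142

-142


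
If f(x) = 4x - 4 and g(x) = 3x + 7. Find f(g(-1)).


g(-1) = 4
f(4) = 12

12


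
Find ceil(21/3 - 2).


5


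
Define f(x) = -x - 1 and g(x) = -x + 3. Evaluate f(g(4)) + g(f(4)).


f(g(4)) = 0
g(f(4)) = 8
Sum = 8

8


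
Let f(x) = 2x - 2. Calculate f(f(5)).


14


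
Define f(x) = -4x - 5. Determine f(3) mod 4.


f(3) = -17
-17 mod 4 = 3

3


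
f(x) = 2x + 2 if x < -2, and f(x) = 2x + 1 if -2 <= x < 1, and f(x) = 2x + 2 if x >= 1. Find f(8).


8 satisfies x >= 1
f(8) = 18

18


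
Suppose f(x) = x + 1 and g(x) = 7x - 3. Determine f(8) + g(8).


62


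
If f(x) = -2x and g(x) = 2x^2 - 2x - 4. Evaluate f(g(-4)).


g(-4) = 36
f(36) = -72

-72


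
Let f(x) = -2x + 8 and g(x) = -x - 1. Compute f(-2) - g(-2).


f(-2) = 12
g(-2) = 1
Difference = 11

11


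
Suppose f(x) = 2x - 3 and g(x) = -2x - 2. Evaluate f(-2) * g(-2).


f(-2) = -7
g(-2) = 2
Product = -14

-14


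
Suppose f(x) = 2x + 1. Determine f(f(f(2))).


f(2) = 5
f(5) = 11
f(11) = 23

23


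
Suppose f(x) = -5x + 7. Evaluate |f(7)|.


28


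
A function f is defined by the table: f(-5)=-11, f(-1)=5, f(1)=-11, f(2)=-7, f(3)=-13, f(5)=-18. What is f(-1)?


Reading from the table at x = -1

5


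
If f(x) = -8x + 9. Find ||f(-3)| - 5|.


28


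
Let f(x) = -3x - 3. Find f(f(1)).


f(1) = -6
f(-6) = 15

15


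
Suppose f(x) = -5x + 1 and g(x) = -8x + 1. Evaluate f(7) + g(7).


-89


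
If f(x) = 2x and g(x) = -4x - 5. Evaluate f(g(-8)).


g(-8) = 27
f(27) = 54

54


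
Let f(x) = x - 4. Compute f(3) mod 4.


3


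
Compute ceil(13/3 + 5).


13/3 = 4.3333
4.3333 + 5 = 9.3333
ceil(9.3333) = 10

10


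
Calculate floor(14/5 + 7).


14/5 = 2.8
2.8 + 7 = 9.8
floor(9.8) = 9

9


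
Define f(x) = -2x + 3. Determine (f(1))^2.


f(1) = 1
(1)^2 = 1

1


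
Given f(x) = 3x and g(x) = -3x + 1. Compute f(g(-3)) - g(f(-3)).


f(g(-3)) = 30
g(f(-3)) = 28
Difference = 2

2


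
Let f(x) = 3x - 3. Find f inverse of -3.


Solve 3x - 3 = -3
x = (-3 + 3) / 3 = 0

0


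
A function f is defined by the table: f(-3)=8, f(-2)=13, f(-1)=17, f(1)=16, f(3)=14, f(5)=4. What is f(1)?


Reading from the table at x = 1

16


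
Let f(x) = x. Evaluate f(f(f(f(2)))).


2


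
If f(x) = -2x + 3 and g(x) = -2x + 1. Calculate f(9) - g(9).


f(9) = -15
g(9) = -17
Difference = 2

2


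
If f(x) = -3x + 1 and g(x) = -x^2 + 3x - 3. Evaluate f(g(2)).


g(2) = -1
f(-1) = 4

4


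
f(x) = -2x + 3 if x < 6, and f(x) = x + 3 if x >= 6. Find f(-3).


-3 satisfies x < 6
f(-3) = 9

9


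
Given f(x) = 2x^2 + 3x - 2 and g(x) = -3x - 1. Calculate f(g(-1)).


12


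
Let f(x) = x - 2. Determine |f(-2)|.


f(-2) = -4
|-4| = 4

4


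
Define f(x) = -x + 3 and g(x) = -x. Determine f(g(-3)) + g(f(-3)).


-6


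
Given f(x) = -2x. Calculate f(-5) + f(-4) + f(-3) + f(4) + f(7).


f(-5) = 10
f(-4) = 8
f(-3) = 6
f(4) = -8
f(7) = -14
Sum = 2

2


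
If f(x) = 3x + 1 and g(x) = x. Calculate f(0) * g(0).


f(0) = 1
g(0) = 0
Product = 0

0


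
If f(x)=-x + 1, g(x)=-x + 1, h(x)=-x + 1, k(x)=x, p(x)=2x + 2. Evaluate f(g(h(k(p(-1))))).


p(-1) = 0
k(0) = 0
h(0) = 1
g(1) = 0
f(0) = 1

1


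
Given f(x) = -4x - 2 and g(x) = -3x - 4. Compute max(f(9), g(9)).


-31


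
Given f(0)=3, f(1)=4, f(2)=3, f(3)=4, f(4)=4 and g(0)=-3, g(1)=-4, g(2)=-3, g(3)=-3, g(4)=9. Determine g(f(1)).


f(1) = 4
g(4) = 9

9


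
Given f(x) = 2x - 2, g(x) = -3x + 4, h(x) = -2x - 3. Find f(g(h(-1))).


h(-1) = -1
g(-1) = 7
f(7) = 12

12


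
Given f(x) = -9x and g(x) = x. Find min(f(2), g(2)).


f(2) = -18
g(2) = 2
min = -18

-18


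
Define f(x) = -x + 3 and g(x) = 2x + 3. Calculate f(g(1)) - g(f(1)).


f(g(1)) = -2
g(f(1)) = 7
Difference = -9

-9


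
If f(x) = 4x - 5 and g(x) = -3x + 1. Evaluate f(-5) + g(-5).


-9


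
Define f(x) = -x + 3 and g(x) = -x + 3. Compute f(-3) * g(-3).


f(-3) = 6
g(-3) = 6
Product = 36

36


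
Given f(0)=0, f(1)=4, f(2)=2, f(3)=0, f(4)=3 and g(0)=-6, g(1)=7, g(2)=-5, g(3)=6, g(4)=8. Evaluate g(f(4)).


f(4) = 3
g(3) = 6

6


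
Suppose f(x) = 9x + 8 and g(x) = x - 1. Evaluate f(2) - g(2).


f(2) = 26
g(2) = 1
Difference = 25

25


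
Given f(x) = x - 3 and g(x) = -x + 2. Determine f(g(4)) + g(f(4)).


f(g(4)) = -5
g(f(4)) = 1
Sum = -4

-4


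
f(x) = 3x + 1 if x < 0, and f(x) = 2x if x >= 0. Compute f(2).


2 satisfies x >= 0
f(2) = 4

4


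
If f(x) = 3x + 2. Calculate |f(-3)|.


f(-3) = -7
|-7| = 7

7


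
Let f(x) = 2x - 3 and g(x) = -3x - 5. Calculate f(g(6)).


g(6) = -23
f(-23) = -49

-49


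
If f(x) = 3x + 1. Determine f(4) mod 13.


f(4) = 13
13 mod 13 = 0

0


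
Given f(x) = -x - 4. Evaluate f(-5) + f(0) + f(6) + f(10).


f(-5) = 1
f(0) = -4
f(6) = -10
f(10) = -14
Sum = -27

-27


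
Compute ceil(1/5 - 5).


1/5 = 0.2
0.2 - 5 = -4.8
ceil(-4.8) = -4

-4


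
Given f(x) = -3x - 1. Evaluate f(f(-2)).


f(-2) = 5
f(5) = -16

-16


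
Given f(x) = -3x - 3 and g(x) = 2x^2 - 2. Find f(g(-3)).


g(-3) = 16
f(16) = -51

-51


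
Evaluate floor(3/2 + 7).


3/2 = 1.5
1.5 + 7 = 8.5
floor(8.5) = 8

8


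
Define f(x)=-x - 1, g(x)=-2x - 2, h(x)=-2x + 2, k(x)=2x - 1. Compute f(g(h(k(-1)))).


17


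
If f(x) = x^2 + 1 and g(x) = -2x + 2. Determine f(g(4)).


g(4) = -6
f(-6) = 1*(-6)^2 + 1 = 37

37


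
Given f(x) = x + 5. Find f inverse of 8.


Solve x + 5 = 8
x = (8 - 5) / 1 = 3

3


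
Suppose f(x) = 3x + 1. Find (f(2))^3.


f(2) = 7
(7)^3 = 343

343


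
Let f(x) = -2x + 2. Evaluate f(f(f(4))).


-26


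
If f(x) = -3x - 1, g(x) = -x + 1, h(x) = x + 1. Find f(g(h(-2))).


h(-2) = -1
g(-1) = 2
f(2) = -7

-7


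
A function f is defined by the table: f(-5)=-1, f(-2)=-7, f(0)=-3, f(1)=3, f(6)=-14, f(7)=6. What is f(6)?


-14


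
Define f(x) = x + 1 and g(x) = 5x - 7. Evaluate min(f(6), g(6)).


f(6) = 7
g(6) = 23
min = 7

7


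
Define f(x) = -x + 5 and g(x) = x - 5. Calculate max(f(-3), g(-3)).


f(-3) = 8
g(-3) = -8
max = 8

8


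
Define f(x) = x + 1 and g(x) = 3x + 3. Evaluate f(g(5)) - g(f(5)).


f(g(5)) = 19
g(f(5)) = 21
Difference = -2

-2


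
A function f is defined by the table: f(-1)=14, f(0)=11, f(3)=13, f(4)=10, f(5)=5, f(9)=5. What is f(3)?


Reading from the table at x = 3

13


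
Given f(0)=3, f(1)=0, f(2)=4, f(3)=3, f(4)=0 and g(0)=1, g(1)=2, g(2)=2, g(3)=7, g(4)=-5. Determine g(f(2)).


-5


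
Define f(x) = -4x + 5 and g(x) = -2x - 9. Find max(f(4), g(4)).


f(4) = -11
g(4) = -17
max = -11

-11


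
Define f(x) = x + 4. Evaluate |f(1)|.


5


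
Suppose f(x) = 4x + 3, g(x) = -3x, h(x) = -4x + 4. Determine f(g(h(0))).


h(0) = 4
g(4) = -12
f(-12) = -45

-45


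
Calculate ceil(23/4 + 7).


23/4 = 5.75
5.75 + 7 = 12.75
ceil(12.75) = 13

13


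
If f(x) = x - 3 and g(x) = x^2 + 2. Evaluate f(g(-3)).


g(-3) = 11
f(11) = 8

8


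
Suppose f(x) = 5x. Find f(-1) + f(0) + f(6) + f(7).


60


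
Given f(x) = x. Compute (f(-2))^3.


-8


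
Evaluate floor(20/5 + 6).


20/5 = 4
4 + 6 = 10
floor(10) = 10

10


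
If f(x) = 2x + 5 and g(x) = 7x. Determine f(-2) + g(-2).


f(-2) = 1
g(-2) = -14
Sum = -13

-13


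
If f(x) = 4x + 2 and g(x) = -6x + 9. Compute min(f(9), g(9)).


f(9) = 38
g(9) = -45
min = -45

-45


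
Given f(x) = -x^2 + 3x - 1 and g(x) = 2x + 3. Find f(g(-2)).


g(-2) = -1
f(-1) = (-1)*(-1)^2 + 3*(-1) - 1 = -5

-5


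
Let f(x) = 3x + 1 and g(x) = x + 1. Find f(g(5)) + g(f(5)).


f(g(5)) = 19
g(f(5)) = 17
Sum = 36

36


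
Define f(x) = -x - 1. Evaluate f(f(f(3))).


f(3) = -4
f(-4) = 3
f(3) = -4

-4


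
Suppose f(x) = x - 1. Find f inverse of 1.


Solve x - 1 = 1
x = (1 + 1) / 1 = 2

2


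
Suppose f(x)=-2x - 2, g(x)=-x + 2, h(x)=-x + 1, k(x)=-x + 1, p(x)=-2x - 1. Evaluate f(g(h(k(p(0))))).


p(0) = -1
k(-1) = 2
h(2) = -1
g(-1) = 3
f(3) = -8

-8


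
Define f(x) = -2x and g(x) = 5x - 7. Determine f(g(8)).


g(8) = 33
f(33) = -66

-66


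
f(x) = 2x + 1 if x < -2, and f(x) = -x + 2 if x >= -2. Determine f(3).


-1


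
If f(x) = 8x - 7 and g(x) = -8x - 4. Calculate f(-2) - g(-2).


f(-2) = -23
g(-2) = 12
Difference = -35

-35


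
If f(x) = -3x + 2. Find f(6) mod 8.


0


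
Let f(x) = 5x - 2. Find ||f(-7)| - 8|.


29


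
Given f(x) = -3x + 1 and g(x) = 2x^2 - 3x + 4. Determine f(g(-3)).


g(-3) = 31
f(31) = -92

-92


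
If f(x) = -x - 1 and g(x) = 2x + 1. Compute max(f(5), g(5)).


11


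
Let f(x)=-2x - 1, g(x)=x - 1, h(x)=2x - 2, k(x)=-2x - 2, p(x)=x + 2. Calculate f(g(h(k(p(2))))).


p(2) = 4
k(4) = -10
h(-10) = -22
g(-22) = -23
f(-23) = 45

45


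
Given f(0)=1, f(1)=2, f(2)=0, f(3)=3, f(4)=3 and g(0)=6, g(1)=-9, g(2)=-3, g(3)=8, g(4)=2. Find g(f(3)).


8


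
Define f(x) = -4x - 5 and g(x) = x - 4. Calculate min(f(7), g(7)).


f(7) = -33
g(7) = 3
min = -33

-33


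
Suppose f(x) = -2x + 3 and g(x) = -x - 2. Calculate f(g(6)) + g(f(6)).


f(g(6)) = 19
g(f(6)) = 7
Sum = 26

26


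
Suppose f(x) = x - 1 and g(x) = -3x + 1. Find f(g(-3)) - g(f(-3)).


f(g(-3)) = 9
g(f(-3)) = 13
Difference = -4

-4


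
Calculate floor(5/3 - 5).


5/3 = 1.6667
1.6667 - 5 = -3.3333
floor(-3.3333) = -4

-4


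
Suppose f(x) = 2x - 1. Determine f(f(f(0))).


f(0) = -1
f(-1) = -3
f(-3) = -7

-7


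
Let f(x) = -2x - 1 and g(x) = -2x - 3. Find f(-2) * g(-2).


3


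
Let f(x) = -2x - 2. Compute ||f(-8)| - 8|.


6


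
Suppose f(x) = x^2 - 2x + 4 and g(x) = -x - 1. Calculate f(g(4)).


g(4) = -5
f(-5) = 1*(-5)^2 - 2*(-5) + 4 = 39

39


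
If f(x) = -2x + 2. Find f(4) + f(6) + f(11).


f(4) = -6
f(6) = -10
f(11) = -20
Sum = -36

-36


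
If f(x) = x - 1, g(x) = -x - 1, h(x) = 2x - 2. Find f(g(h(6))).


-12


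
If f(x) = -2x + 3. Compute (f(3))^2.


f(3) = -3
(-3)^2 = 9

9


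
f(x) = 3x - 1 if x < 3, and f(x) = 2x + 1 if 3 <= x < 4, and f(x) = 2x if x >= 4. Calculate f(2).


5


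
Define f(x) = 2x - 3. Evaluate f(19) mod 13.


f(19) = 35
35 mod 13 = 9

9


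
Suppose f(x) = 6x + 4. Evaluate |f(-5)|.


f(-5) = -26
|-26| = 26

26


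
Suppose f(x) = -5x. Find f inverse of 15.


-3


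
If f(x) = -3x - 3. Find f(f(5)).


f(5) = -18
f(-18) = 51

51


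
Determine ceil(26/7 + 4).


26/7 = 3.7143
3.7143 + 4 = 7.7143
ceil(7.7143) = 8

8


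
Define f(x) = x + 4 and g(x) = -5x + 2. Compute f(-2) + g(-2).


f(-2) = 2
g(-2) = 12
Sum = 14

14


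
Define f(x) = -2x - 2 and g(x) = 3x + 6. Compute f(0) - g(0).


f(0) = -2
g(0) = 6
Difference = -8

-8


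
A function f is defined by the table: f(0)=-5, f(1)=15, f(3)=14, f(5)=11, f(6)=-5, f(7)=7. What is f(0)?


Reading from the table at x = 0

-5


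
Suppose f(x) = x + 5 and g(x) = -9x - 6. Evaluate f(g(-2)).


g(-2) = 12
f(12) = 17

17


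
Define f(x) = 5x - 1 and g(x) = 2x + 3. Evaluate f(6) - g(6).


f(6) = 29
g(6) = 15
Difference = 14

14


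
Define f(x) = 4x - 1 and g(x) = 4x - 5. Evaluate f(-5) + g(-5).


f(-5) = -21
g(-5) = -25
Sum = -46

-46


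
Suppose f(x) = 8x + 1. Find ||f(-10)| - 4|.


f(-10) = -79
|-79| = 79
|79 - 4| = 75

75


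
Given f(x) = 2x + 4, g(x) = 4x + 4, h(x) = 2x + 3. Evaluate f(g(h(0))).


h(0) = 3
g(3) = 16
f(16) = 36

36


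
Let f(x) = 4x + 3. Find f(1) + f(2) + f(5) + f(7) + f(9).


f(1) = 7
f(2) = 11
f(5) = 23
f(7) = 31
f(9) = 39
Sum = 111

111


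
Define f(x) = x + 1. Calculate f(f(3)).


f(3) = 4
f(4) = 5

5


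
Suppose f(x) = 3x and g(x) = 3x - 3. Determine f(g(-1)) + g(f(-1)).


f(g(-1)) = -18
g(f(-1)) = -12
Sum = -30

-30


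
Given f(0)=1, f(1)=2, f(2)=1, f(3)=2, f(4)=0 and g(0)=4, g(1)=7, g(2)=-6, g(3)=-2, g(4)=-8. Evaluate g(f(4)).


f(4) = 0
g(0) = 4

4


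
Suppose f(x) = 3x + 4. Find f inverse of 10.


Solve 3x + 4 = 10
x = (10 - 4) / 3 = 2

2


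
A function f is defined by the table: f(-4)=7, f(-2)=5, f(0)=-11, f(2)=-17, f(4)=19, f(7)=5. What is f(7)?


5


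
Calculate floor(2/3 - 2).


2/3 = 0.6667
0.6667 - 2 = -1.3333
floor(-1.3333) = -2

-2


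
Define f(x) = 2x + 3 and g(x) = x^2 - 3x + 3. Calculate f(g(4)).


17


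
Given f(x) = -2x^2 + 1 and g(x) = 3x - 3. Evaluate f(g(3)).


g(3) = 6
f(6) = (-2)*(6)^2 + 1 = -71

-71


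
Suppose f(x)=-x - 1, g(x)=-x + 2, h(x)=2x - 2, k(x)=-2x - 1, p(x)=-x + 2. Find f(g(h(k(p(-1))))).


p(-1) = 3
k(3) = -7
h(-7) = -16
g(-16) = 18
f(18) = -19

-19


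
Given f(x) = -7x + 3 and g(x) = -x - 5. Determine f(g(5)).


g(5) = -10
f(-10) = 73

73


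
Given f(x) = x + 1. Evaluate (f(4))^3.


f(4) = 5
(5)^3 = 125

125


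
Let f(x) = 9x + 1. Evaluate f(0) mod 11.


1


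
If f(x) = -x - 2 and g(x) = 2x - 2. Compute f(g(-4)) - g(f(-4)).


6


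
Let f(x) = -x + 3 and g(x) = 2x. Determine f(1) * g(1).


f(1) = 2
g(1) = 2
Product = 4

4


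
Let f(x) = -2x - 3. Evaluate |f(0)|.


f(0) = -3
|-3| = 3

3


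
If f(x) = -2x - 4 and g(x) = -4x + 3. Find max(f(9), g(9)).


-22


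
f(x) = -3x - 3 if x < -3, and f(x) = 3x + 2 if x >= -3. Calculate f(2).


2 satisfies x >= -3
f(2) = 8

8


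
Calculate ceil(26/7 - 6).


26/7 = 3.7143
3.7143 - 6 = -2.2857
ceil(-2.2857) = -2

-2


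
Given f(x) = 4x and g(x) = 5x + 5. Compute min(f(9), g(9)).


f(9) = 36
g(9) = 50
min = 36

36


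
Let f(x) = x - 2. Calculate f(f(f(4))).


f(4) = 2
f(2) = 0
f(0) = -2

-2


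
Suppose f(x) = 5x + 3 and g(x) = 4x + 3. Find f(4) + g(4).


f(4) = 23
g(4) = 19
Sum = 42

42


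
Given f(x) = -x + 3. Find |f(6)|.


f(6) = -3
|-3| = 3

3


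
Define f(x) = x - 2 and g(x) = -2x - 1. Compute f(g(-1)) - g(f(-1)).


-6


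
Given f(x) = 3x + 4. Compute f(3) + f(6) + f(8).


f(3) = 13
f(6) = 22
f(8) = 28
Sum = 63

63


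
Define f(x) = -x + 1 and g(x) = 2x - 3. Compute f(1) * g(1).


0


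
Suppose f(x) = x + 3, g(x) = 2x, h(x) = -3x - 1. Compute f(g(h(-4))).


h(-4) = 11
g(11) = 22
f(22) = 25

25


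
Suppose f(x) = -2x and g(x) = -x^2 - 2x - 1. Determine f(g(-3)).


g(-3) = -4
f(-4) = 8

8


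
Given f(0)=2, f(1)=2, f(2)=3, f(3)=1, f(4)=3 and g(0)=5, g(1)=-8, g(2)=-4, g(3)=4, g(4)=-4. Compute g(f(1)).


f(1) = 2
g(2) = -4

-4


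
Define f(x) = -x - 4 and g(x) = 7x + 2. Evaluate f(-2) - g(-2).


f(-2) = -2
g(-2) = -12
Difference = 10

10


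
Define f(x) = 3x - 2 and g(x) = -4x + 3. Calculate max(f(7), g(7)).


f(7) = 19
g(7) = -25
max = 19

19


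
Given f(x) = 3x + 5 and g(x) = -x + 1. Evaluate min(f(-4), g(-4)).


-7


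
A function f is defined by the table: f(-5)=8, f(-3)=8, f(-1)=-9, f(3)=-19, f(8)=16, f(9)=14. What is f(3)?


Reading from the table at x = 3

-19


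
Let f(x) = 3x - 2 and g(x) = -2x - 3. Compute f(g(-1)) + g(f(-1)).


f(g(-1)) = -5
g(f(-1)) = 7
Sum = 2

2


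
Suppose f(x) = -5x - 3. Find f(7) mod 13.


f(7) = -38
-38 mod 13 = 1

1


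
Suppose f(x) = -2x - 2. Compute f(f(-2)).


f(-2) = 2
f(2) = -6

-6


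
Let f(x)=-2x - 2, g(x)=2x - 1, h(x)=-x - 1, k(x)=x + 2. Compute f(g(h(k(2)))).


k(2) = 4
h(4) = -5
g(-5) = -11
f(-11) = 20

20


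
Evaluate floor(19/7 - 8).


19/7 = 2.7143
2.7143 - 8 = -5.2857
floor(-5.2857) = -6

-6


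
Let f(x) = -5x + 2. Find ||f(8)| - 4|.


34


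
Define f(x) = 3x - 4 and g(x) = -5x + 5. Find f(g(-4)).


g(-4) = 25
f(25) = 71

71


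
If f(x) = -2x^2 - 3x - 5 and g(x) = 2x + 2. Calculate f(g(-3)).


g(-3) = -4
f(-4) = (-2)*(-4)^2 - 3*(-4) - 5 = -25

-25


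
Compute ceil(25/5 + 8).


25/5 = 5
5 + 8 = 13
ceil(13) = 13

13


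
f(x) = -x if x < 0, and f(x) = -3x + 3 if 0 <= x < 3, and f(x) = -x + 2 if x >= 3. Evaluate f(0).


0 satisfies 0 <= x < 3
f(0) = 3

3


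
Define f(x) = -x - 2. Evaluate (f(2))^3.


f(2) = -4
(-4)^3 = -64

-64


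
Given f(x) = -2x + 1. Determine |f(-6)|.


13


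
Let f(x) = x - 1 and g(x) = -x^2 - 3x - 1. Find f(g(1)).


g(1) = -5
f(-5) = -6

-6


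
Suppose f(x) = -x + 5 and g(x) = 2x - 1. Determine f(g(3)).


g(3) = 5
f(5) = 0

0


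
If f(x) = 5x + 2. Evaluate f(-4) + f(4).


f(-4) = -18
f(4) = 22
Sum = 4

4


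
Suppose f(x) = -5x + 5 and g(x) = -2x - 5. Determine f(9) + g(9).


f(9) = -40
g(9) = -23
Sum = -63

-63


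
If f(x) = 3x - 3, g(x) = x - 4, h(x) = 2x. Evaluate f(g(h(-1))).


h(-1) = -2
g(-2) = -6
f(-6) = -21

-21


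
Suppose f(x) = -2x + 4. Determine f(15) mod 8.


f(15) = -26
-26 mod 8 = 6

6


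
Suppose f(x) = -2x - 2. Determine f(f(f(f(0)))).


f(0) = -2
f(-2) = 2
f(2) = -6
f(-6) = 10

10


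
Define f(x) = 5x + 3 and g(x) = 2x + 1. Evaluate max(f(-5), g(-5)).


-9


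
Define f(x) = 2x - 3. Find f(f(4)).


f(4) = 5
f(5) = 7

7


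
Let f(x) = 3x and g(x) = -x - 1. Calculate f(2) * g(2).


f(2) = 6
g(2) = -3
Product = -18

-18


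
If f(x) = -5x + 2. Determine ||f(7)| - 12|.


21


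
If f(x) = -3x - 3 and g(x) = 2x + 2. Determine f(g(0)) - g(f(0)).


f(g(0)) = -9
g(f(0)) = -4
Difference = -5

-5


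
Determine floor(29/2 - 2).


29/2 = 14.5
14.5 - 2 = 12.5
floor(12.5) = 12

12


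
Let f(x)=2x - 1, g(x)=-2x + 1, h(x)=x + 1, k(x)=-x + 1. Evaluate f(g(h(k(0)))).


k(0) = 1
h(1) = 2
g(2) = -3
f(-3) = -7

-7


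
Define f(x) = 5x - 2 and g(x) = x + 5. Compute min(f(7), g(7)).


f(7) = 33
g(7) = 12
min = 12

12


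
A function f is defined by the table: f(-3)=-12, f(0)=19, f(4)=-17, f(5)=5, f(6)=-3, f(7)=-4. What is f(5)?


Reading from the table at x = 5

5


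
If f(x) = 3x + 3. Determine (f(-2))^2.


f(-2) = -3
(-3)^2 = 9

9


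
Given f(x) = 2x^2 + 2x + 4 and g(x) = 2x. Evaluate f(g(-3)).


g(-3) = -6
f(-6) = 2*(-6)^2 + 2*(-6) + 4 = 64

64


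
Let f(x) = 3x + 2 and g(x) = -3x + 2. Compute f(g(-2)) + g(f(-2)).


f(g(-2)) = 26
g(f(-2)) = 14
Sum = 40

40


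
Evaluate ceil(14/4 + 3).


14/4 = 3.5
3.5 + 3 = 6.5
ceil(6.5) = 7

7


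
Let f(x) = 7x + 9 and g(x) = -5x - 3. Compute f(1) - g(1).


f(1) = 16
g(1) = -8
Difference = 24

24


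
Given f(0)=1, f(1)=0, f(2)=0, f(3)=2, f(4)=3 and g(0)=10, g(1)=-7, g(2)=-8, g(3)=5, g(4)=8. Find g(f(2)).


f(2) = 0
g(0) = 10

10


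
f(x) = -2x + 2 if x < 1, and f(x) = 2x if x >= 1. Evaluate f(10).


10 satisfies x >= 1
f(10) = 20

20


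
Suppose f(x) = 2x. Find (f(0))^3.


f(0) = 0
(0)^3 = 0

0


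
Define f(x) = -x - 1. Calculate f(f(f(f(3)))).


f(3) = -4
f(-4) = 3
f(3) = -4
f(-4) = 3

3


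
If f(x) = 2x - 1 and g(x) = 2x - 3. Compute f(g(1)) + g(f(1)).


-4


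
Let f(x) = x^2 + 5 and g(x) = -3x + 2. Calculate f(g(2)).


g(2) = -4
f(-4) = 1*(-4)^2 + 5 = 21

21


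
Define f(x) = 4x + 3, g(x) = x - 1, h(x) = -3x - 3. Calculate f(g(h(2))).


h(2) = -9
g(-9) = -10
f(-10) = -37

-37


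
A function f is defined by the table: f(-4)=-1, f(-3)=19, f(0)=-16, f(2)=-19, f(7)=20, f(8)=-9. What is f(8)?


Reading from the table at x = 8

-9


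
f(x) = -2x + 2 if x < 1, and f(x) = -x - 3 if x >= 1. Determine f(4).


4 satisfies x >= 1
f(4) = -7

-7


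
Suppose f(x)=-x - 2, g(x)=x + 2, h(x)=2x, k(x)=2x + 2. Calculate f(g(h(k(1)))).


k(1) = 4
h(4) = 8
g(8) = 10
f(10) = -12

-12


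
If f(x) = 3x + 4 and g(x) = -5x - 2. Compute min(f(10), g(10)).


f(10) = 34
g(10) = -52
min = -52

-52


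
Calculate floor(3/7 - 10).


3/7 = 0.4286
0.4286 - 10 = -9.5714
floor(-9.5714) = -10

-10


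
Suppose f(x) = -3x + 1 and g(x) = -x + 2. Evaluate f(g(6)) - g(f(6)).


f(g(6)) = 13
g(f(6)) = 19
Difference = -6

-6


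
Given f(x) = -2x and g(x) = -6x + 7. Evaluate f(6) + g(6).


f(6) = -12
g(6) = -29
Sum = -41

-41


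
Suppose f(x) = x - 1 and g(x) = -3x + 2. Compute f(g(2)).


-5


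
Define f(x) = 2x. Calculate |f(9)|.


18


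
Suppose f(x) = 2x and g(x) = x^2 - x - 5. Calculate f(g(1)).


g(1) = -5
f(-5) = -10

-10


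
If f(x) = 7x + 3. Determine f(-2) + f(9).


f(-2) = -11
f(9) = 66
Sum = 55

55


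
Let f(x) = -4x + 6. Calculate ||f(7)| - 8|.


f(7) = -22
|-22| = 22
|22 - 8| = 14

14


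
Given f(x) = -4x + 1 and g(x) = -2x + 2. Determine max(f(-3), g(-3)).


f(-3) = 13
g(-3) = 8
max = 13

13


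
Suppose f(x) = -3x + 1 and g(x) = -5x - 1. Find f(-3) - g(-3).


f(-3) = 10
g(-3) = 14
Difference = -4

-4


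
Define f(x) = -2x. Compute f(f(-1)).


f(-1) = 2
f(2) = -4

-4


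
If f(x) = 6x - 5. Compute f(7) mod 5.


2


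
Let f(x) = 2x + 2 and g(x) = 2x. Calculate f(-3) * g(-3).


f(-3) = -4
g(-3) = -6
Product = 24

24


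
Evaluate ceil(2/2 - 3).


2/2 = 1
1 - 3 = -2
ceil(-2) = -2

-2


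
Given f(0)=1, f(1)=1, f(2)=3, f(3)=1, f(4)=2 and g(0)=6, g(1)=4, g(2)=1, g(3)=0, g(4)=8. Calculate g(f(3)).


f(3) = 1
g(1) = 4

4


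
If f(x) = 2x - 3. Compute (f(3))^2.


9


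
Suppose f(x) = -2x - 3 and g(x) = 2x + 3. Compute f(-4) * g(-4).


-25


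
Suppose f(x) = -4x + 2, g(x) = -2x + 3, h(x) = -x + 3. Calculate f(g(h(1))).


h(1) = 2
g(2) = -1
f(-1) = 6

6


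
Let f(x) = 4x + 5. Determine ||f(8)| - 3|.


f(8) = 37
|37| = 37
|37 - 3| = 34

34


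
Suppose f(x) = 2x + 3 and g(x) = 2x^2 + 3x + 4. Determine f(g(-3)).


g(-3) = 13
f(13) = 29

29


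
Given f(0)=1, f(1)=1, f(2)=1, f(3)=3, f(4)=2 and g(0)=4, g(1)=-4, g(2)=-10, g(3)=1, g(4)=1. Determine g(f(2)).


f(2) = 1
g(1) = -4

-4


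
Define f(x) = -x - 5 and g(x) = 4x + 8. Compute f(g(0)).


-13


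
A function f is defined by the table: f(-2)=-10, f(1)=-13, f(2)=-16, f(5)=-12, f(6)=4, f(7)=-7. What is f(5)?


Reading from the table at x = 5

-12


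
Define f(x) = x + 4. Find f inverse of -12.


Solve x + 4 = -12
x = (-12 - 4) / 1 = -16

-16


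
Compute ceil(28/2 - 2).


28/2 = 14
14 - 2 = 12
ceil(12) = 12

12


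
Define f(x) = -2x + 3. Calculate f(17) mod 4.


1


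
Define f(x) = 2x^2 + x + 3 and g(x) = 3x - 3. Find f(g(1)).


3


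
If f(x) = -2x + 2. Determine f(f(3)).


10


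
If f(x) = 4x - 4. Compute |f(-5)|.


f(-5) = -24
|-24| = 24

24


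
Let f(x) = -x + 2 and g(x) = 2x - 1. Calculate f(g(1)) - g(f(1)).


f(g(1)) = 1
g(f(1)) = 1
Difference = 0

0


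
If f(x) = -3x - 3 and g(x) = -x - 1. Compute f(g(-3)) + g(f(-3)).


f(g(-3)) = -9
g(f(-3)) = -7
Sum = -16

-16


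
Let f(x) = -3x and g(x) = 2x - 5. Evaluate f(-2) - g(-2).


f(-2) = 6
g(-2) = -9
Difference = 15

15


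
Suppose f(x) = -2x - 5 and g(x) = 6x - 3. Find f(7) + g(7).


f(7) = -19
g(7) = 39
Sum = 20

20


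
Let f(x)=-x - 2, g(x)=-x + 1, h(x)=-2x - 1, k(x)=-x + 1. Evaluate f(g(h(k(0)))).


k(0) = 1
h(1) = -3
g(-3) = 4
f(4) = -6

-6


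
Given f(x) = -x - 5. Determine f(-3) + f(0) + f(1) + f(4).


f(-3) = -2
f(0) = -5
f(1) = -6
f(4) = -9
Sum = -22

-22


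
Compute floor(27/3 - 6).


27/3 = 9
9 - 6 = 3
floor(3) = 3

3


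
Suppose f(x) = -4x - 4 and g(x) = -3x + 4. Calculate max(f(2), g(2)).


f(2) = -12
g(2) = -2
max = -2

-2


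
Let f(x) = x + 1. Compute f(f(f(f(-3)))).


f(-3) = -2
f(-2) = -1
f(-1) = 0
f(0) = 1

1


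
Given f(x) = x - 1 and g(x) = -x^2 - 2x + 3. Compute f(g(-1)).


g(-1) = 4
f(4) = 3

3


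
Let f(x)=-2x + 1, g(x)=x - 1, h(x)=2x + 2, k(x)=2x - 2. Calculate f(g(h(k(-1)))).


k(-1) = -4
h(-4) = -6
g(-6) = -7
f(-7) = 15

15


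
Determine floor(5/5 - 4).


5/5 = 1
1 - 4 = -3
floor(-3) = -3

-3


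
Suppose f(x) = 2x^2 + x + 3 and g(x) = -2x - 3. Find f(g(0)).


18


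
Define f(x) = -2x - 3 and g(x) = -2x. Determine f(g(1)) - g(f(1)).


f(g(1)) = 1
g(f(1)) = 10
Difference = -9

-9


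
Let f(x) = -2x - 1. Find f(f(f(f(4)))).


f(4) = -9
f(-9) = 17
f(17) = -35
f(-35) = 69

69


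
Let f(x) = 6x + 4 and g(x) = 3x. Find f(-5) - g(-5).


f(-5) = -26
g(-5) = -15
Difference = -11

-11


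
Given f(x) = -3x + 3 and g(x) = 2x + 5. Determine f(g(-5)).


g(-5) = -5
f(-5) = 18

18


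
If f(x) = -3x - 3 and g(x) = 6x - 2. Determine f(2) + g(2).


1


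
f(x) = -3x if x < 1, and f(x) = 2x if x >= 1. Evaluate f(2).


4


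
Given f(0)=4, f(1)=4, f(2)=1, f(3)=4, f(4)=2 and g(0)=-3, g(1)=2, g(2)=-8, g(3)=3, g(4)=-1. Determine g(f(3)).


f(3) = 4
g(4) = -1

-1


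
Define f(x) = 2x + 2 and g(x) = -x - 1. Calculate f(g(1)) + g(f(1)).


-7


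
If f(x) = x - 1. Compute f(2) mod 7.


f(2) = 1
1 mod 7 = 1

1


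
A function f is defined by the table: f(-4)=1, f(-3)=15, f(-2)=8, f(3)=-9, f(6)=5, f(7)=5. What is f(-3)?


15


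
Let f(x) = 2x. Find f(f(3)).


f(3) = 6
f(6) = 12

12


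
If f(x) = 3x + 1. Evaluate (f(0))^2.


f(0) = 1
(1)^2 = 1

1


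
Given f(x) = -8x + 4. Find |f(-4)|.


f(-4) = 36
|36| = 36

36


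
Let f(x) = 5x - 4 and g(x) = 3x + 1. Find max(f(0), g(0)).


f(0) = -4
g(0) = 1
max = 1

1


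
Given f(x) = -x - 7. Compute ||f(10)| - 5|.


f(10) = -17
|-17| = 17
|17 - 5| = 12

12


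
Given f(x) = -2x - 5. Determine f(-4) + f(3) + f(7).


f(-4) = 3
f(3) = -11
f(7) = -19
Sum = -27

-27


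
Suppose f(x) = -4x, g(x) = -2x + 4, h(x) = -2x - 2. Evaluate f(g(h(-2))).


h(-2) = 2
g(2) = 0
f(0) = 0

0


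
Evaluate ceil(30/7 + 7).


30/7 = 4.2857
4.2857 + 7 = 11.2857
ceil(11.2857) = 12

12


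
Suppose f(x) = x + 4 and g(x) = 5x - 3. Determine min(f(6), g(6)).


f(6) = 10
g(6) = 27
min = 10

10


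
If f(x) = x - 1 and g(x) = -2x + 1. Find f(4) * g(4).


f(4) = 3
g(4) = -7
Product = -21

-21


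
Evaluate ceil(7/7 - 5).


7/7 = 1
1 - 5 = -4
ceil(-4) = -4

-4


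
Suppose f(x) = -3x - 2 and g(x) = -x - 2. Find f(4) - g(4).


f(4) = -14
g(4) = -6
Difference = -8

-8


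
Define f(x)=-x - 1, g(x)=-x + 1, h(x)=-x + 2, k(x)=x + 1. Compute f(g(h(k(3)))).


k(3) = 4
h(4) = -2
g(-2) = 3
f(3) = -4

-4


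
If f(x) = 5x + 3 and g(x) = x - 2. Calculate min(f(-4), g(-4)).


f(-4) = -17
g(-4) = -6
min = -17

-17


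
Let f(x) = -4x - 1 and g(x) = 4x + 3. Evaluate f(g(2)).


-45


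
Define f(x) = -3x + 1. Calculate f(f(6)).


52


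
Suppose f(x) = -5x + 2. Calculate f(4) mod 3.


f(4) = -18
-18 mod 3 = 0

0


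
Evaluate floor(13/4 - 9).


13/4 = 3.25
3.25 - 9 = -5.75
floor(-5.75) = -6

-6


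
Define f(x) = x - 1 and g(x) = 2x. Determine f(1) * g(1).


f(1) = 0
g(1) = 2
Product = 0

0


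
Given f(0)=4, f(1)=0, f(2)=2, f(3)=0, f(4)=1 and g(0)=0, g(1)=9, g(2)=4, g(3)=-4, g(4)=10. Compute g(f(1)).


f(1) = 0
g(0) = 0

0


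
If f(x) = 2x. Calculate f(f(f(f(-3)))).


f(-3) = -6
f(-6) = -12
f(-12) = -24
f(-24) = -48

-48


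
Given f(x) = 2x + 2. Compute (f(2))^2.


f(2) = 6
(6)^2 = 36

36


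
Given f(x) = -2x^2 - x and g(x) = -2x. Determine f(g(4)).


-120


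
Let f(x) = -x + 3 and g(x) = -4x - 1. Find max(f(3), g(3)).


f(3) = 0
g(3) = -13
max = 0

0


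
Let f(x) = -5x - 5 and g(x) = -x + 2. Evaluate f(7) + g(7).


f(7) = -40
g(7) = -5
Sum = -45

-45


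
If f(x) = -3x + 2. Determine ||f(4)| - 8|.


f(4) = -10
|-10| = 10
|10 - 8| = 2

2


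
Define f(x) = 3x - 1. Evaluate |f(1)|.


2


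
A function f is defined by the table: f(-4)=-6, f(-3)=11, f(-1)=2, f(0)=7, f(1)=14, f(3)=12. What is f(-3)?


11


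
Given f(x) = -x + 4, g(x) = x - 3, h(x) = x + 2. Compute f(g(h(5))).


h(5) = 7
g(7) = 4
f(4) = 0

0


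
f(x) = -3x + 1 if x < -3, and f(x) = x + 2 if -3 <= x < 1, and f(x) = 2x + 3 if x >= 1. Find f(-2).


-2 satisfies -3 <= x < 1
f(-2) = 0

0


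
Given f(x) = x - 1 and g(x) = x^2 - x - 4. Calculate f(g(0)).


g(0) = -4
f(-4) = -5

-5


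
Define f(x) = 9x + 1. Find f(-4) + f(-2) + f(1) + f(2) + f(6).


32


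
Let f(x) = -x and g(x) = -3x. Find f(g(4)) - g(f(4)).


f(g(4)) = 12
g(f(4)) = 12
Difference = 0

0


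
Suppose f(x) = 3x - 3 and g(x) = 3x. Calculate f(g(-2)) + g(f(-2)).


f(g(-2)) = -21
g(f(-2)) = -27
Sum = -48

-48


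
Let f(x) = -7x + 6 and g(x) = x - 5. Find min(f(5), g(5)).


f(5) = -29
g(5) = 0
min = -29

-29


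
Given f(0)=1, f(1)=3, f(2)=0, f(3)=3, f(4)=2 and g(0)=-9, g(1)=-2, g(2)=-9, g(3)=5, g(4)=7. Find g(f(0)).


f(0) = 1
g(1) = -2

-2


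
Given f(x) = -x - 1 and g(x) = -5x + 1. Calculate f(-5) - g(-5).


f(-5) = 4
g(-5) = 26
Difference = -22

-22


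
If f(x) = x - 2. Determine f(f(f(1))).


f(1) = -1
f(-1) = -3
f(-3) = -5

-5


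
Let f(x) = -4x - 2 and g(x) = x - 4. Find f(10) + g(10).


f(10) = -42
g(10) = 6
Sum = -36

-36


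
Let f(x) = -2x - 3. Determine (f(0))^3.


f(0) = -3
(-3)^3 = -27

-27


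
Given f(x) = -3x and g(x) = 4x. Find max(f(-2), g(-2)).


6


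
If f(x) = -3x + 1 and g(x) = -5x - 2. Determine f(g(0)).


g(0) = -2
f(-2) = 7

7


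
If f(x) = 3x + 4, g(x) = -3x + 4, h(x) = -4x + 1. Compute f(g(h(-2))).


h(-2) = 9
g(9) = -23
f(-23) = -65

-65


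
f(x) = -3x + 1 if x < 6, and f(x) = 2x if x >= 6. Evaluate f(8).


8 satisfies x >= 6
f(8) = 16

16


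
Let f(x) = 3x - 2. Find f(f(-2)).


-26


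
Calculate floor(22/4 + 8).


22/4 = 5.5
5.5 + 8 = 13.5
floor(13.5) = 13

13


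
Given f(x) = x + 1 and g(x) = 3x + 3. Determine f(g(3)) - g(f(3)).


f(g(3)) = 13
g(f(3)) = 15
Difference = -2

-2


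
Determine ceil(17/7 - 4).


17/7 = 2.4286
2.4286 - 4 = -1.5714
ceil(-1.5714) = -1

-1


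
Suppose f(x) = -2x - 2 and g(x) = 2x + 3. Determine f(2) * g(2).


f(2) = -6
g(2) = 7
Product = -42

-42


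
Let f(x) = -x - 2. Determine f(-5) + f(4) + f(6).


f(-5) = 3
f(4) = -6
f(6) = -8
Sum = -11

-11


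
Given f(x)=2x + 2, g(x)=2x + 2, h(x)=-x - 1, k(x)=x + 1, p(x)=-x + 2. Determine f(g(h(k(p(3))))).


p(3) = -1
k(-1) = 0
h(0) = -1
g(-1) = 0
f(0) = 2

2


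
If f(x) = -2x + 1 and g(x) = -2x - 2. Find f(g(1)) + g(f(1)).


f(g(1)) = 9
g(f(1)) = 0
Sum = 9

9


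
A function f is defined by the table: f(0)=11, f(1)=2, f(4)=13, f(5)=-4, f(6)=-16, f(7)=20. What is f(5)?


Reading from the table at x = 5

-4


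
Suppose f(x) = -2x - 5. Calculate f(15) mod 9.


1


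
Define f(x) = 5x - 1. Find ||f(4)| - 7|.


f(4) = 19
|19| = 19
|19 - 7| = 12

12


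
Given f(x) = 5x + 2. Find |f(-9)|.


43


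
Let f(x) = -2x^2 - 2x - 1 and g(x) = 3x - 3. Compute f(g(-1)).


g(-1) = -6
f(-6) = (-2)*(-6)^2 - 2*(-6) - 1 = -61

-61


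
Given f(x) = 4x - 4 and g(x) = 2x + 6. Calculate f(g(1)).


g(1) = 8
f(8) = 28

28


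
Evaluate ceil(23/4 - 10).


23/4 = 5.75
5.75 - 10 = -4.25
ceil(-4.25) = -4

-4


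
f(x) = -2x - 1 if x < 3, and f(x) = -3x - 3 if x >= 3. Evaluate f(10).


10 satisfies x >= 3
f(10) = -33

-33


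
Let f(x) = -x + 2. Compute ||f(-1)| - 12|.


f(-1) = 3
|3| = 3
|3 - 12| = 9

9


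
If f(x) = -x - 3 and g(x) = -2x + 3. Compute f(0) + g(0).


f(0) = -3
g(0) = 3
Sum = 0

0


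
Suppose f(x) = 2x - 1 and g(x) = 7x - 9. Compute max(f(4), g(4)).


f(4) = 7
g(4) = 19
max = 19

19


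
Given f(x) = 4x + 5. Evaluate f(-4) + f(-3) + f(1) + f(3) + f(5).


f(-4) = -11
f(-3) = -7
f(1) = 9
f(3) = 17
f(5) = 25
Sum = 33

33


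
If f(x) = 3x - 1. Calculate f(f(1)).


f(1) = 2
f(2) = 5

5
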